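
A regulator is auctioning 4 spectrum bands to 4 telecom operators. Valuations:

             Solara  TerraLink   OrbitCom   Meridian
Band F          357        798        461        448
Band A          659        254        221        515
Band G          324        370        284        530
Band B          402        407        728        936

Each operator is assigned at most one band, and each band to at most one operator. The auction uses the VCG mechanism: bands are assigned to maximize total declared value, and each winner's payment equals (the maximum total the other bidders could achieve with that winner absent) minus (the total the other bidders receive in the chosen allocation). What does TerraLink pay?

Efficient allocation: Solara→Band A ($659M), TerraLink→Band F ($798M), OrbitCom→Band B ($728M), Meridian→Band G ($530M); total welfare W = $2715M.
TerraLink receives Band F at value $798M, so the others get W − 798 = $1917M.
Without TerraLink: best allocation of the remaining 3 bidders over all 4 bands is Solara→Band A ($659M), OrbitCom→Band F ($461M), Meridian→Band B ($936M), total $2056M.
VCG payment = (others' best without TerraLink) − (others' welfare with TerraLink) = 2056 − 1917 = $139M.

TerraLink pays $139M.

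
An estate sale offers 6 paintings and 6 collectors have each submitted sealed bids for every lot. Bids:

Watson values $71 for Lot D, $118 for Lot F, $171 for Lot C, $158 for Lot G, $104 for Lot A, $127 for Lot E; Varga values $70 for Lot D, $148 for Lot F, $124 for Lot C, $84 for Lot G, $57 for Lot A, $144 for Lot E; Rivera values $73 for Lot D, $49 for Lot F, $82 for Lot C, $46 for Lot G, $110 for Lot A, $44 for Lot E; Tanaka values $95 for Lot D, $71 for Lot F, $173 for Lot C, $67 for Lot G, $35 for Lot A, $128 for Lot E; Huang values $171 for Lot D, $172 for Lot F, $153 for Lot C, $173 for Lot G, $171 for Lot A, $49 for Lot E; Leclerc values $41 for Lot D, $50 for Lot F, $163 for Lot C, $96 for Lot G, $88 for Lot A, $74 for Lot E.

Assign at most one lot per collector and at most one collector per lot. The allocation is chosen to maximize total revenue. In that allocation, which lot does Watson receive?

This is a one-to-one assignment (maximum-weight bipartite matching).
Optimal: Watson→Lot G ($158), Varga→Lot F ($148), Rivera→Lot A ($110), Tanaka→Lot E ($128), Huang→Lot D ($171), Leclerc→Lot C ($163) — total 158+148+110+128+171+163 = $878.
Row-greedy (each collector in turn takes its best remaining lot) gives $771, worse by 107.
Next-best assignment: Watson→Lot G, Varga→Lot E, Rivera→Lot A, Tanaka→Lot D, Huang→Lot F, Leclerc→Lot C = $842.
No other one-to-one assignment exceeds $878.
Watson's own top lot is Lot C ($171), but forcing Watson→Lot C and reassigning the rest optimally gives only $824 — worse by 54.

Watson receives Lot G.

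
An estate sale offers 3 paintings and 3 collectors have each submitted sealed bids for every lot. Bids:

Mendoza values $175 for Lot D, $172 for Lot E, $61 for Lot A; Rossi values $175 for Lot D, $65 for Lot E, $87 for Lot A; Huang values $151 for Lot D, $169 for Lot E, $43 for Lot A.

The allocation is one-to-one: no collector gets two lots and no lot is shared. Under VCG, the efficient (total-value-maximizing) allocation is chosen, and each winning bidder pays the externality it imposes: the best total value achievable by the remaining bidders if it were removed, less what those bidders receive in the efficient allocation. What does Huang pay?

Efficient allocation: Mendoza→Lot D ($175), Rossi→Lot A ($87), Huang→Lot E ($169); total welfare W = $431.
Huang receives Lot E at value $169, so the others get W − 169 = $262.
Without Huang: best allocation of the remaining 2 bidders over all 3 lots is Mendoza→Lot E ($172), Rossi→Lot D ($175), total $347.
VCG payment = (others' best without Huang) − (others' welfare with Huang) = 347 − 262 = $85.

Huang pays $85.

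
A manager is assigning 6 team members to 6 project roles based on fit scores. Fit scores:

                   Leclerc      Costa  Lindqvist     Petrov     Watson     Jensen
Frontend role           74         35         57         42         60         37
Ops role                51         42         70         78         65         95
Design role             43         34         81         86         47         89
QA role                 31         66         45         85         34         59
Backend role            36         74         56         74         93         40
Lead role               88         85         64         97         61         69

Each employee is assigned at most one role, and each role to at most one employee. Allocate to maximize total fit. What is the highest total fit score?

Optimal: Leclerc→Frontend role (74 pts), Costa→Lead role (85 pts), Lindqvist→Design role (81 pts), Petrov→QA role (85 pts), Watson→Backend role (93 pts), Jensen→Ops role (95 pts) — total 74+85+81+85+93+95 = 513 pts.
Column-greedy (each role in turn goes to its best remaining employee) gives 478 pts, worse by 35.

Maximum total: 513 pts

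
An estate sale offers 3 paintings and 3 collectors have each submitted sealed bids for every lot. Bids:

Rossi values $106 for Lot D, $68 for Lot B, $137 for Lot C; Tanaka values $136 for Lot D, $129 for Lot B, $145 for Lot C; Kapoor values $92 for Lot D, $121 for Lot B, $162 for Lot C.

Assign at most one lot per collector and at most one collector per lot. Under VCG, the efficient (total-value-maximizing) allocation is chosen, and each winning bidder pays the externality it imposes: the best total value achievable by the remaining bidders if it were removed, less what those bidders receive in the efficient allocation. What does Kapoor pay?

Efficient allocation: Rossi→Lot D ($106), Tanaka→Lot B ($129), Kapoor→Lot C ($162); total welfare W = $397.
Kapoor receives Lot C at value $162, so the others get W − 162 = $235.
Without Kapoor: best allocation of the remaining 2 bidders over all 3 lots is Rossi→Lot C ($137), Tanaka→Lot D ($136), total $273.
VCG payment = (others' best without Kapoor) − (others' welfare with Kapoor) = 273 − 235 = $38.

Kapoor pays $38.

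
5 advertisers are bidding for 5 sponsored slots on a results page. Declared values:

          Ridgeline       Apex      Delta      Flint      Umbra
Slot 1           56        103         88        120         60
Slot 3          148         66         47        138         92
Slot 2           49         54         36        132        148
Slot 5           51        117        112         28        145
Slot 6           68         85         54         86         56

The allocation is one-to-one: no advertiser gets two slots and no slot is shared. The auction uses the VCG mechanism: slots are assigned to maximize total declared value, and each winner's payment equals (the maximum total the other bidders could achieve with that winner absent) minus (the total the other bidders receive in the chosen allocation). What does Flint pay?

Efficient allocation: Ridgeline→Slot 3 ($148), Apex→Slot 6 ($85), Delta→Slot 5 ($112), Flint→Slot 1 ($120), Umbra→Slot 2 ($148); total welfare W = $613.
Flint receives Slot 1 at value $120, so the others get W − 120 = $493.
Without Flint: best allocation of the remaining 4 bidders over all 5 slots is Ridgeline→Slot 3 ($148), Apex→Slot 1 ($103), Delta→Slot 5 ($112), Umbra→Slot 2 ($148), total $511.
VCG payment = (others' best without Flint) − (others' welfare with Flint) = 511 − 493 = $18.

Flint pays $18.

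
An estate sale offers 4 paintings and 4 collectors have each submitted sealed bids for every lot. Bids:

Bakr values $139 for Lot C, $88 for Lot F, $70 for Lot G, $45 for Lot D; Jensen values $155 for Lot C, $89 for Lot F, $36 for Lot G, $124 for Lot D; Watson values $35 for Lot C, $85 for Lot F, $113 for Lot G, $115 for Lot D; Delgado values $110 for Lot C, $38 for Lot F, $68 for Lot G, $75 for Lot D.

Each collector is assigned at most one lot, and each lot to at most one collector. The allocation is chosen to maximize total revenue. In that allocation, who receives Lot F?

This is a one-to-one assignment (maximum-weight bipartite matching).
Optimal: Bakr→Lot F ($88), Jensen→Lot D ($124), Watson→Lot G ($113), Delgado→Lot C ($110) — total 88+124+113+110 = $435.
Checked against all permutations: $435 is optimal.
Bakr's own top lot is Lot C ($139), but forcing Bakr→Lot C and reassigning the rest optimally gives only $416 — worse by 19.

Bakr receives Lot F.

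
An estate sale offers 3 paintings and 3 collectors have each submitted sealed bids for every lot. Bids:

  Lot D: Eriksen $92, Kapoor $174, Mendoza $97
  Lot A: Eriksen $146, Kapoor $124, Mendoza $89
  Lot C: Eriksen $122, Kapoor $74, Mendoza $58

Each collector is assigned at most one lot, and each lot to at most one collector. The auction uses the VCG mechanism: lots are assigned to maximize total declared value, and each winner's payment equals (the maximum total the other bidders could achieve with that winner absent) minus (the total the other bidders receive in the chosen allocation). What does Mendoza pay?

Mendoza pays $24.

Efficient allocation: Eriksen→Lot C ($122), Kapoor→Lot D ($174), Mendoza→Lot A ($89); total welfare W = $385.
Mendoza receives Lot A at value $89, so the others get W − 89 = $296.
Without Mendoza: best allocation of the remaining 2 bidders over all 3 lots is Eriksen→Lot A ($146), Kapoor→Lot D ($174), total $320.
VCG payment = (others' best without Mendoza) − (others' welfare with Mendoza) = 320 − 296 = $24.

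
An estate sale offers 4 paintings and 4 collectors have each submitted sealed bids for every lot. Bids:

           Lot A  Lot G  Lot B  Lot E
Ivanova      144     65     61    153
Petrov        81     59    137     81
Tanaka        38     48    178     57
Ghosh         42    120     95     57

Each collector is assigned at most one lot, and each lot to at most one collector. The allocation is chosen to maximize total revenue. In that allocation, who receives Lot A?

Petrov receives Lot A.

Treat this as an assignment problem: match each collector to one lot.
Optimal: Ivanova→Lot E ($153), Petrov→Lot A ($81), Tanaka→Lot B ($178), Ghosh→Lot G ($120) — total 153+81+178+120 = $532.
Column-greedy (each lot in turn goes to its best remaining collector) gives $523, worse by 9.
Checked against all permutations: $532 is optimal.
Petrov's own top lot is Lot B ($137), but forcing Petrov→Lot B and reassigning the rest optimally gives only $458 — worse by 74.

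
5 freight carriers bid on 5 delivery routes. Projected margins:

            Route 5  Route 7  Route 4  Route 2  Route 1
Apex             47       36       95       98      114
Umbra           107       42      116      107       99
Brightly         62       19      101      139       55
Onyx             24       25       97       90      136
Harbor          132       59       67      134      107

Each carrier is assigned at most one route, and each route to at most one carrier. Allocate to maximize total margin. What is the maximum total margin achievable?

This is a one-to-one assignment (maximum-weight bipartite matching).
Optimal: Apex→Route 7 ($36k), Umbra→Route 4 ($116k), Brightly→Route 2 ($139k), Onyx→Route 1 ($136k), Harbor→Route 5 ($132k) — total 36+116+139+136+132 = $559k.
Row-greedy (each carrier in turn takes its best remaining route) gives $526k, worse by 33.
Next-best assignment: Apex→Route 4, Umbra→Route 7, Brightly→Route 2, Onyx→Route 1, Harbor→Route 5 = $544k.

Maximum total: $559k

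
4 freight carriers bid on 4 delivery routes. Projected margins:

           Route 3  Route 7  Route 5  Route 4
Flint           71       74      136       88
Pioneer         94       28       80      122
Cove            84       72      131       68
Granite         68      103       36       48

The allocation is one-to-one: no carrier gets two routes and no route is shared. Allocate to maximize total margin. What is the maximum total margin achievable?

Optimal: Flint→Route 5 ($136k), Pioneer→Route 4 ($122k), Cove→Route 3 ($84k), Granite→Route 7 ($103k) — total 136+122+84+103 = $445k.
Column-greedy (each route in turn goes to its best remaining carrier) gives $401k, worse by 44.

Maximum total: $445k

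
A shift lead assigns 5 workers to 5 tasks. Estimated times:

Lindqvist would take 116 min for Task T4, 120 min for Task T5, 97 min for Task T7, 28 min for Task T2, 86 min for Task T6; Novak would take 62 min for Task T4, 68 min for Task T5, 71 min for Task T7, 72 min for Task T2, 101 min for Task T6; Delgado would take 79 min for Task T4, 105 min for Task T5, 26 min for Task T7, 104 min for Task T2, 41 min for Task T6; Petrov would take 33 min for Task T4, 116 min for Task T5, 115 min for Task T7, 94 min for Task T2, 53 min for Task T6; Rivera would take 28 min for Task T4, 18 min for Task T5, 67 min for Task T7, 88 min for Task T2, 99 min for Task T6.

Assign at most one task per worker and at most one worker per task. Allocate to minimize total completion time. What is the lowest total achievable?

Treat this as an assignment problem: match each worker to one task.
Optimal: Lindqvist→Task T2 (28 min), Novak→Task T4 (62 min), Delgado→Task T7 (26 min), Petrov→Task T6 (53 min), Rivera→Task T5 (18 min) — total 28+62+26+53+18 = 187 min.
Column-greedy (each task in turn goes to its cheapest remaining worker) gives 203 min, worse by 16.
Swapping Delgado↔Rivera (Delgado→Task T5 105 min, Rivera→Task T7 67 min) adds 128.
Every other assignment is strictly worse.

Min total: 187 min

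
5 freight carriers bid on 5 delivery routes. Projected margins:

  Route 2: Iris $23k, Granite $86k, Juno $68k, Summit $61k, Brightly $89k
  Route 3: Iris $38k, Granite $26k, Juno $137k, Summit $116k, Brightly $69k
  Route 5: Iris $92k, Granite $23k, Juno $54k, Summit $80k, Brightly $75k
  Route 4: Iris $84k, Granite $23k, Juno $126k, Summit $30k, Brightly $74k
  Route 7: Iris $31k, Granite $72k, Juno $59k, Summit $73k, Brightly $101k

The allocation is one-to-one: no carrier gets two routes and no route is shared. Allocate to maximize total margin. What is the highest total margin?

Optimal: Iris→Route 5 ($92k), Granite→Route 2 ($86k), Juno→Route 4 ($126k), Summit→Route 3 ($116k), Brightly→Route 7 ($101k) — total 92+86+126+116+101 = $521k.
Max-entry greedy (repeatedly take the single best remaining cell) gives $446k, worse by 75.
Checked against all permutations: $521k is optimal.

Max total: $521k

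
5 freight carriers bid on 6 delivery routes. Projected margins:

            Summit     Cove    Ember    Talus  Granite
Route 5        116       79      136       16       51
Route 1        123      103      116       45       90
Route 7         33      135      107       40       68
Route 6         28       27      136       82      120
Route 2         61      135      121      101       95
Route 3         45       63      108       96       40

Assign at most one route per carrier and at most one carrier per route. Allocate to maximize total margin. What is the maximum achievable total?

Max total: $615k

Optimal: Summit→Route 1 ($123k), Cove→Route 7 ($135k), Ember→Route 5 ($136k), Talus→Route 2 ($101k), Granite→Route 6 ($120k) — total 123+135+136+101+120 = $615k.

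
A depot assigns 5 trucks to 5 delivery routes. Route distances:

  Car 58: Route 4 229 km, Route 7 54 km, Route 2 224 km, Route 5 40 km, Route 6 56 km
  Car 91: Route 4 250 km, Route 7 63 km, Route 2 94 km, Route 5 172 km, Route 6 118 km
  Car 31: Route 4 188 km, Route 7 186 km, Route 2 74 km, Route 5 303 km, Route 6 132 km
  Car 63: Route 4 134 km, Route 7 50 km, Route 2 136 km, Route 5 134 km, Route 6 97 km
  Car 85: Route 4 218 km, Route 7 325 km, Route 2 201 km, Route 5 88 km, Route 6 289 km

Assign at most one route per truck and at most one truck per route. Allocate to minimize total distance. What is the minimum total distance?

Min total: 415 km

This is a one-to-one assignment (minimum-cost bipartite matching).
Optimal: Car 58→Route 6 (56 km), Car 91→Route 7 (63 km), Car 31→Route 2 (74 km), Car 63→Route 4 (134 km), Car 85→Route 5 (88 km) — total 56+63+74+134+88 = 415 km.
Row-greedy (each truck in turn takes its cheapest remaining route) gives 492 km, worse by 77.
Every other assignment is strictly worse.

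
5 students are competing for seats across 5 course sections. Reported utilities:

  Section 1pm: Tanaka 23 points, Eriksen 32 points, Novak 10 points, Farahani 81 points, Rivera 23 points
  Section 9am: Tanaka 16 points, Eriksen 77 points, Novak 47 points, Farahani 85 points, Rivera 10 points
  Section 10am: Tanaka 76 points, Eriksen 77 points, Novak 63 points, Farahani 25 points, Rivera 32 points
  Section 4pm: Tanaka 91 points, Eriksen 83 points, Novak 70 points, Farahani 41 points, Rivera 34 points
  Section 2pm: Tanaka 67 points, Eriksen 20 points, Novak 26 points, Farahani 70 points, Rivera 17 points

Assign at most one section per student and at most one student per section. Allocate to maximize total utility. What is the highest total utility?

This is the linear assignment problem.
Optimal: Tanaka→Section 4pm (91 points), Eriksen→Section 9am (77 points), Novak→Section 10am (63 points), Farahani→Section 1pm (81 points), Rivera→Section 2pm (17 points) — total 91+77+63+81+17 = 329 points.
Max-entry greedy (repeatedly take the single best remaining cell) gives 302 points, worse by 27.
Next-best assignment: Tanaka→Section 2pm, Eriksen→Section 9am, Novak→Section 4pm, Farahani→Section 1pm, Rivera→Section 10am = 327 points.

Maximum total: 329 points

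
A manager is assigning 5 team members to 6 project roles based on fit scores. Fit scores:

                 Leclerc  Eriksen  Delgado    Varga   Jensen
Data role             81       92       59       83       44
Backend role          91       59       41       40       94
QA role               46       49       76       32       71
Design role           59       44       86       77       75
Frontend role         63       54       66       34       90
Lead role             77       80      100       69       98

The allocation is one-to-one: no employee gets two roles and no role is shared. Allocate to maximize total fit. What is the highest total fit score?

Max total: 450 pts

Optimal: Leclerc→Backend role (91 pts), Eriksen→Data role (92 pts), Delgado→Lead role (100 pts), Varga→Design role (77 pts), Jensen→Frontend role (90 pts) — total 91+92+100+77+90 = 450 pts.
Column-greedy (each role in turn goes to its best remaining employee) gives 402 pts, worse by 48.
Every other assignment is strictly worse.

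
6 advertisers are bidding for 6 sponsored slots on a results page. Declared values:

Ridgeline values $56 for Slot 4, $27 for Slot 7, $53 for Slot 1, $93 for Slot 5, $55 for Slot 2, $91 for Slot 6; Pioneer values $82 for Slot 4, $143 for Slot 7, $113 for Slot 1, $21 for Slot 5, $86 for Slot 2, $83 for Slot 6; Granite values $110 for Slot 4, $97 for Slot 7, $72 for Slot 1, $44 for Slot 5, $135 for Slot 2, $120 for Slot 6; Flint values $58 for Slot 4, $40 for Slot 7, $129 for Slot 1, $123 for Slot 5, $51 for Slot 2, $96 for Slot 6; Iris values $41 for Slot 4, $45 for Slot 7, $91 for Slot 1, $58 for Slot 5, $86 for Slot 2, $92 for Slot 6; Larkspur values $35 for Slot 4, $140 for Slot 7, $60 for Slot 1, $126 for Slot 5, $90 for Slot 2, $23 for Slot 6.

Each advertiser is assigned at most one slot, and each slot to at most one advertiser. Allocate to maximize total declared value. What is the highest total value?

Treat this as an assignment problem: match each advertiser to one slot.
Optimal: Ridgeline→Slot 6 ($91), Pioneer→Slot 7 ($143), Granite→Slot 4 ($110), Flint→Slot 1 ($129), Iris→Slot 2 ($86), Larkspur→Slot 5 ($126) — total 91+143+110+129+86+126 = $685.
Row-greedy (each advertiser in turn takes its best remaining slot) gives $627, worse by 58.
Checked against all permutations: $685 is optimal.

Max total: $685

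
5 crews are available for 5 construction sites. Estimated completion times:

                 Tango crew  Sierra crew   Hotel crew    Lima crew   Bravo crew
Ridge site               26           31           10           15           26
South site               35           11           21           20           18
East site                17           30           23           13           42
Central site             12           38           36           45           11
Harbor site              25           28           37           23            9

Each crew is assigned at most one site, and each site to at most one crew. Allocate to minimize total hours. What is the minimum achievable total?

Min total: 55 hours

Optimal: Tango crew→Central site (12 hours), Sierra crew→South site (11 hours), Hotel crew→Ridge site (10 hours), Lima crew→East site (13 hours), Bravo crew→Harbor site (9 hours) — total 12+11+10+13+9 = 55 hours.
Column-greedy (each site in turn goes to its cheapest remaining crew) gives 70 hours, worse by 15.
Next-best assignment: Tango crew→Central site, Sierra crew→South site, Hotel crew→East site, Lima crew→Ridge site, Bravo crew→Harbor site = 70 hours.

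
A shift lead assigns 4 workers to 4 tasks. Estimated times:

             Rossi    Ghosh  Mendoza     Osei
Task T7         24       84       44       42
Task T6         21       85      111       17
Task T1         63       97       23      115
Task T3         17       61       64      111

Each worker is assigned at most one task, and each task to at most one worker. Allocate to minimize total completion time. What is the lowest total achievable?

Minimum total: 125 min

This is a one-to-one assignment (minimum-cost bipartite matching).
Optimal: Rossi→Task T7 (24 min), Ghosh→Task T3 (61 min), Mendoza→Task T1 (23 min), Osei→Task T6 (17 min) — total 24+61+23+17 = 125 min.
Min-entry greedy (repeatedly take the single cheapest remaining cell) gives 141 min, worse by 16.
Swapping Ghosh↔Rossi (Ghosh→Task T7 84 min, Rossi→Task T3 17 min) adds 16.
No other one-to-one assignment undercuts 125 min.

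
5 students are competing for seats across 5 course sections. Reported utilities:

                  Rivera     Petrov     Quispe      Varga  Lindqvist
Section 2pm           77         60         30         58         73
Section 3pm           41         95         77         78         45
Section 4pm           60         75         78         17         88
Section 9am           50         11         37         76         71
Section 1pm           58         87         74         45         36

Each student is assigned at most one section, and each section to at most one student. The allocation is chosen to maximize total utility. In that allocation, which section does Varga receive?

Varga receives Section 9am.

Optimal: Rivera→Section 2pm (77 points), Petrov→Section 3pm (95 points), Quispe→Section 1pm (74 points), Varga→Section 9am (76 points), Lindqvist→Section 4pm (88 points) — total 77+95+74+76+88 = 410 points.
Row-greedy (each student in turn takes its best remaining section) gives 362 points, worse by 48.
Next-best assignment: Rivera→Section 2pm, Petrov→Section 1pm, Quispe→Section 3pm, Varga→Section 9am, Lindqvist→Section 4pm = 405 points.
Swapping Quispe↔Varga (Quispe→Section 9am 37 points, Varga→Section 1pm 45 points) loses 68.
Checked against all permutations: 410 points is optimal.
Varga's own top section is Section 3pm (78 points), but forcing Varga→Section 3pm and reassigning the rest optimally gives only 391 points — worse by 19.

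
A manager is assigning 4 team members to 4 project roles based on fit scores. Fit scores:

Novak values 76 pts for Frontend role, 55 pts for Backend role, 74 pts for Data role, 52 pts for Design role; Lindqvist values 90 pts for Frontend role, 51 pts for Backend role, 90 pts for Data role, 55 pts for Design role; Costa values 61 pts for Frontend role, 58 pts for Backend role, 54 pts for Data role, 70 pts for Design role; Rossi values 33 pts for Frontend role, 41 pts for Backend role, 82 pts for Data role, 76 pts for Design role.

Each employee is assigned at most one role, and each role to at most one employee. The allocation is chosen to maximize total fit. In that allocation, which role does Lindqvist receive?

Treat this as an assignment problem: match each employee to one role.
Optimal: Novak→Frontend role (76 pts), Lindqvist→Data role (90 pts), Costa→Backend role (58 pts), Rossi→Design role (76 pts) — total 76+90+58+76 = 300 pts.
Row-greedy (each employee in turn takes its best remaining role) gives 277 pts, worse by 23.
Next-best assignment: Novak→Data role, Lindqvist→Frontend role, Costa→Backend role, Rossi→Design role = 298 pts.
No other one-to-one assignment exceeds 300 pts.
Lindqvist's own top role is Frontend role (90 pts), but forcing Lindqvist→Frontend role and reassigning the rest optimally gives only 298 pts — worse by 2.

Lindqvist receives Data role.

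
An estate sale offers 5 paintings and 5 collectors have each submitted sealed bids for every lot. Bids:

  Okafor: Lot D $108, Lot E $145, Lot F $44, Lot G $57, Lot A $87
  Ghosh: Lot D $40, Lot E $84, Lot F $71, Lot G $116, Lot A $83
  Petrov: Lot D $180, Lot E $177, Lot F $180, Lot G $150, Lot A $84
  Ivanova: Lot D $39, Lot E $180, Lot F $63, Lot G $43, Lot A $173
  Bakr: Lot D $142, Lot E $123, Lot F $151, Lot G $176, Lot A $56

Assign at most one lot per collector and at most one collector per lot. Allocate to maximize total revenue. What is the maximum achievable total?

Optimal: Okafor→Lot E ($145), Ghosh→Lot G ($116), Petrov→Lot D ($180), Ivanova→Lot A ($173), Bakr→Lot F ($151) — total 145+116+180+173+151 = $765.
Max-entry greedy (repeatedly take the single best remaining cell) gives $694, worse by 71.

Maximum total: $765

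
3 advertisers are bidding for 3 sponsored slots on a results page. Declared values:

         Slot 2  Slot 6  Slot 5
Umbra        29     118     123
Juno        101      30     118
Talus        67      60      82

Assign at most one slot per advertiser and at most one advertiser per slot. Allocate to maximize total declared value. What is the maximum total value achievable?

Maximum total: $303

Treat this as an assignment problem: match each advertiser to one slot.
Optimal: Umbra→Slot 6 ($118), Juno→Slot 5 ($118), Talus→Slot 2 ($67) — total 118+118+67 = $303.
Max-entry greedy (repeatedly take the single best remaining cell) gives $284, worse by 19.
Swapping Juno↔Umbra (Juno→Slot 6 $30, Umbra→Slot 5 $123) loses 83.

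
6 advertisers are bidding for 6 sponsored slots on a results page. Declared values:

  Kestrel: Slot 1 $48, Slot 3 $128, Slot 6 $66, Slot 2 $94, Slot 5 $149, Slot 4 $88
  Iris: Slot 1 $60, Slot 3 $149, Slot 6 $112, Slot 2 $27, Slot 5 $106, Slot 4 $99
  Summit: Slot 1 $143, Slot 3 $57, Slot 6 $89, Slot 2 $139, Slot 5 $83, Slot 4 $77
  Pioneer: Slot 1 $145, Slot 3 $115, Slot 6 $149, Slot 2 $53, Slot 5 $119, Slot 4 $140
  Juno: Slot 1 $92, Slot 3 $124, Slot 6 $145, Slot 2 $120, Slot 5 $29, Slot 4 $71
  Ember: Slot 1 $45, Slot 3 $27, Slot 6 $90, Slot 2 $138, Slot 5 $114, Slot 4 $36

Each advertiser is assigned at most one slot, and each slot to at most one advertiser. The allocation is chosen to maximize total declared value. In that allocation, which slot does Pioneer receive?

Pioneer receives Slot 4.

Optimal: Kestrel→Slot 5 ($149), Iris→Slot 3 ($149), Summit→Slot 1 ($143), Pioneer→Slot 4 ($140), Juno→Slot 6 ($145), Ember→Slot 2 ($138) — total 149+149+143+140+145+138 = $864.
Pioneer's own top slot is Slot 6 ($149), but forcing Pioneer→Slot 6 and reassigning the rest optimally gives only $802 — worse by 62.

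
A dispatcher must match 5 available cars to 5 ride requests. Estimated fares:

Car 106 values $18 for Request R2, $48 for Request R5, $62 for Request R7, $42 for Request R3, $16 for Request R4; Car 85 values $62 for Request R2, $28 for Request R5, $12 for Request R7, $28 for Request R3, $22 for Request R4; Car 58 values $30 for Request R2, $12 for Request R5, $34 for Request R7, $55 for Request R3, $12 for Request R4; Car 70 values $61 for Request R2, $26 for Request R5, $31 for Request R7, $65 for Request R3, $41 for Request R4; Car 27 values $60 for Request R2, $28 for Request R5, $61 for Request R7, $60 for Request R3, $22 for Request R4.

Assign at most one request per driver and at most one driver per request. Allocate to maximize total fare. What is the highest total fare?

This is a one-to-one assignment (maximum-weight bipartite matching).
Optimal: Car 106→Request R5 ($48), Car 85→Request R2 ($62), Car 58→Request R3 ($55), Car 70→Request R4 ($41), Car 27→Request R7 ($61) — total 48+62+55+41+61 = $267.
Row-greedy (each driver in turn takes its best remaining request) gives $248, worse by 19.
Checked against all permutations: $267 is optimal.

Max total: $267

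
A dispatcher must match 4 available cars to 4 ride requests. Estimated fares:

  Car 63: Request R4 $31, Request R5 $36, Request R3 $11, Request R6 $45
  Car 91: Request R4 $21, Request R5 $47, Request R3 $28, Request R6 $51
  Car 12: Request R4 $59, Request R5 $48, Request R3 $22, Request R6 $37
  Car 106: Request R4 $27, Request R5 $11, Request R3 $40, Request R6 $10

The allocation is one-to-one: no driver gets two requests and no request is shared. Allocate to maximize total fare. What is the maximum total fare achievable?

Maximum total: $191

Optimal: Car 63→Request R6 ($45), Car 91→Request R5 ($47), Car 12→Request R4 ($59), Car 106→Request R3 ($40) — total 45+47+59+40 = $191.
Max-entry greedy (repeatedly take the single best remaining cell) gives $186, worse by 5.
Next-best assignment: Car 63→Request R5, Car 91→Request R6, Car 12→Request R4, Car 106→Request R3 = $186.
Swapping Car 106↔Car 63 (Car 106→Request R6 $10, Car 63→Request R3 $11) loses 64.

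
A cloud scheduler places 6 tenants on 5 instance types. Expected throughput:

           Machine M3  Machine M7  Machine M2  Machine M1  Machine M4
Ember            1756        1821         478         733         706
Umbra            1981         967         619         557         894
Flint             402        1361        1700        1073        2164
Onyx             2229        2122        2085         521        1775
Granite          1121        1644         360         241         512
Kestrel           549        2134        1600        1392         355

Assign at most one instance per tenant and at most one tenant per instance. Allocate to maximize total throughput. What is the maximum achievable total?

Max total: 9443 ops/s

Treat this as an assignment problem: match each tenant to one instance.
Optimal: Umbra→Machine M3 (1981 ops/s), Ember→Machine M7 (1821 ops/s), Onyx→Machine M2 (2085 ops/s), Kestrel→Machine M1 (1392 ops/s), Flint→Machine M4 (2164 ops/s) — total 1981+1821+2085+1392+2164 = 9443 ops/s.
Column-greedy (each instance in turn goes to its best remaining tenant) gives 7690 ops/s, worse by 1753.
Every other assignment is strictly worse.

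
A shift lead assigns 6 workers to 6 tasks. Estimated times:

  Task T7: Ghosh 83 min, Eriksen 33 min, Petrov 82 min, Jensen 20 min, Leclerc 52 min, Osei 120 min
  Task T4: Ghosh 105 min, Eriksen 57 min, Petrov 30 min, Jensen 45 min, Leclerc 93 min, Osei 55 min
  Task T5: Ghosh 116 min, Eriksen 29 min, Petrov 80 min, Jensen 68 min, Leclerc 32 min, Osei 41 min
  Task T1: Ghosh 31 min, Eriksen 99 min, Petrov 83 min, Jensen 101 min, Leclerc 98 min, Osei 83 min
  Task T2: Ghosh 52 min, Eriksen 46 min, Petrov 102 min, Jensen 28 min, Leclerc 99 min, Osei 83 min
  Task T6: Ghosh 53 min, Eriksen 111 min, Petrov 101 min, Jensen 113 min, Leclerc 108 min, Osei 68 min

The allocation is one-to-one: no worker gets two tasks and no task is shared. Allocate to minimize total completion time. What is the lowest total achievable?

Optimal: Ghosh→Task T1 (31 min), Eriksen→Task T7 (33 min), Petrov→Task T4 (30 min), Jensen→Task T2 (28 min), Leclerc→Task T5 (32 min), Osei→Task T6 (68 min) — total 31+33+30+28+32+68 = 222 min.
Column-greedy (each task in turn goes to its cheapest remaining worker) gives 301 min, worse by 79.
Swapping Jensen↔Petrov (Jensen→Task T4 45 min, Petrov→Task T2 102 min) adds 89.

Min total: 222 min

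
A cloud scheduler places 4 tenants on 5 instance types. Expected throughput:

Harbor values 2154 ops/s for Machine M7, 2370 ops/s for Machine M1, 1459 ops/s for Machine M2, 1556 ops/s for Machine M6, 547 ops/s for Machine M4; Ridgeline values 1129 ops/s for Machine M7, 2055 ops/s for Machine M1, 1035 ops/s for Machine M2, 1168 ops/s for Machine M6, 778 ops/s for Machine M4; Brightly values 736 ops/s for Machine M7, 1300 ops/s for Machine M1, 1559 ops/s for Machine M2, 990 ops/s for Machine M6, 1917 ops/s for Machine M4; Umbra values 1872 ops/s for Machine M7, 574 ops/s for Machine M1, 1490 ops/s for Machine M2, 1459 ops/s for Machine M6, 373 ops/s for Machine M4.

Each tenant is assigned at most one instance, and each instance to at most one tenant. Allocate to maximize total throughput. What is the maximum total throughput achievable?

Optimal: Harbor→Machine M7 (2154 ops/s), Ridgeline→Machine M1 (2055 ops/s), Brightly→Machine M4 (1917 ops/s), Umbra→Machine M2 (1490 ops/s) — total 2154+2055+1917+1490 = 7616 ops/s.
Max-entry greedy (repeatedly take the single best remaining cell) gives 7327 ops/s, worse by 289.

Max total: 7616 ops/s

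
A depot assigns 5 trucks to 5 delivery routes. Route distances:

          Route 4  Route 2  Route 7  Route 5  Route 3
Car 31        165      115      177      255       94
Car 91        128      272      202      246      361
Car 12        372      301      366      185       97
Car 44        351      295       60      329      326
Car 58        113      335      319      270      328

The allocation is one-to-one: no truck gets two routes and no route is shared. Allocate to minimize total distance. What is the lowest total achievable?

This is the linear assignment problem.
Optimal: Car 31→Route 2 (115 km), Car 91→Route 5 (246 km), Car 12→Route 3 (97 km), Car 44→Route 7 (60 km), Car 58→Route 4 (113 km) — total 115+246+97+60+113 = 631 km.
Next-best assignment: Car 31→Route 2, Car 91→Route 4, Car 12→Route 3, Car 44→Route 7, Car 58→Route 5 = 670 km.
No other one-to-one assignment undercuts 631 km.

Min total: 631 km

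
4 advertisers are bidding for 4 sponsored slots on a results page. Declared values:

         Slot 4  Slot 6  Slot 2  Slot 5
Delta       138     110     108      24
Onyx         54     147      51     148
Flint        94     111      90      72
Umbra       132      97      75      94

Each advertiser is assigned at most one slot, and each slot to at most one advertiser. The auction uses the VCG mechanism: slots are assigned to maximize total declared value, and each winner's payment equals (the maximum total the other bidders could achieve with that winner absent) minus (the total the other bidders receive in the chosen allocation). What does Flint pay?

Flint pays $2.

Efficient allocation: Delta→Slot 2 ($108), Onyx→Slot 5 ($148), Flint→Slot 6 ($111), Umbra→Slot 4 ($132); total welfare W = $499.
Flint receives Slot 6 at value $111, so the others get W − 111 = $388.
Without Flint: best allocation of the remaining 3 bidders over all 4 slots is Delta→Slot 6 ($110), Onyx→Slot 5 ($148), Umbra→Slot 4 ($132), total $390.
VCG payment = (others' best without Flint) − (others' welfare with Flint) = 390 − 388 = $2.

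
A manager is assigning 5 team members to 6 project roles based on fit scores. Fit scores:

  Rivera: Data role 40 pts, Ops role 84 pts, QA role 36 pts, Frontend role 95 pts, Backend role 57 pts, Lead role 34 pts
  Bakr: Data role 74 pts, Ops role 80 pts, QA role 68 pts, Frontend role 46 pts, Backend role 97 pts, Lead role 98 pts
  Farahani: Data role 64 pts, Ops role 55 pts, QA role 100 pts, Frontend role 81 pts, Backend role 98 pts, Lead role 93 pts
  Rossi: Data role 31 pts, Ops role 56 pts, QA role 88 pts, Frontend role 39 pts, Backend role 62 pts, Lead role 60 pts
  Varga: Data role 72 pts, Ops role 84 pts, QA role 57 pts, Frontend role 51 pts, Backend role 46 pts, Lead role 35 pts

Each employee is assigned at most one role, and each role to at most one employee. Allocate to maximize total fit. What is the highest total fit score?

Optimal: Rivera→Frontend role (95 pts), Bakr→Lead role (98 pts), Farahani→Backend role (98 pts), Rossi→QA role (88 pts), Varga→Ops role (84 pts) — total 95+98+98+88+84 = 463 pts.
Column-greedy (each role in turn goes to its best remaining employee) gives 371 pts, worse by 92.
No other one-to-one assignment exceeds 463 pts.

Max total: 463 pts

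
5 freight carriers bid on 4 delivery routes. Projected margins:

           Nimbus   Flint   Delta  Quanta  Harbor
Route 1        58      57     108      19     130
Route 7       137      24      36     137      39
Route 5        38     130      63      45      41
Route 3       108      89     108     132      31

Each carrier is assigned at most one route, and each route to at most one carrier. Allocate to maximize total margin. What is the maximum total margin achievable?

Optimal: Harbor→Route 1 ($130k), Nimbus→Route 7 ($137k), Flint→Route 5 ($130k), Quanta→Route 3 ($132k) — total 130+137+130+132 = $529k.
Next-best assignment: Delta→Route 1, Nimbus→Route 7, Flint→Route 5, Quanta→Route 3 = $507k.

Max total: $529k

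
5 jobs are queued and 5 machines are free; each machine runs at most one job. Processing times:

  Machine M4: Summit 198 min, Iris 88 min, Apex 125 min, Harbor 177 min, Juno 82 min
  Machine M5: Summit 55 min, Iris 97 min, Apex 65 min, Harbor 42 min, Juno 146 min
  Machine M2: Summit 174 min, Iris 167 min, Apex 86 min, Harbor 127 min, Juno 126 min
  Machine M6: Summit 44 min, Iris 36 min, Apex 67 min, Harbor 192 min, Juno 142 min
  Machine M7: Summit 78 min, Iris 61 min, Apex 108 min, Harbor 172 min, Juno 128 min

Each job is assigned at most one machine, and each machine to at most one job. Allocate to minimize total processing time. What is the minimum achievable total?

Treat this as an assignment problem: match each job to one machine.
Optimal: Summit→Machine M6 (44 min), Iris→Machine M7 (61 min), Apex→Machine M2 (86 min), Harbor→Machine M5 (42 min), Juno→Machine M4 (82 min) — total 44+61+86+42+82 = 315 min.
Column-greedy (each machine in turn goes to its cheapest remaining job) gives 324 min, worse by 9.
Next-best assignment: Summit→Machine M7, Iris→Machine M6, Apex→Machine M2, Harbor→Machine M5, Juno→Machine M4 = 324 min.

Minimum total: 315 min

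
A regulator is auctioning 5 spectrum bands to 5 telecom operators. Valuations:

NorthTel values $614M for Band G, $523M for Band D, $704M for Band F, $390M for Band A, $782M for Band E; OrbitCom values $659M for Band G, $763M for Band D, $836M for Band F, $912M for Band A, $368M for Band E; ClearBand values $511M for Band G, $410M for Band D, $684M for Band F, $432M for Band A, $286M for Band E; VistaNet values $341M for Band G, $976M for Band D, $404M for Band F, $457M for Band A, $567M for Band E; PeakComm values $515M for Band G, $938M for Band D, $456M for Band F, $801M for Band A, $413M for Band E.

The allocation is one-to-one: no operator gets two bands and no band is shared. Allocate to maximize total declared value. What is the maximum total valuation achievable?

Optimal: NorthTel→Band E ($782M), OrbitCom→Band F ($836M), ClearBand→Band G ($511M), VistaNet→Band D ($976M), PeakComm→Band A ($801M) — total 782+836+511+976+801 = $3906M.
Row-greedy (each operator in turn takes its best remaining band) gives $3869M, worse by 37.
Next-best assignment: NorthTel→Band E, OrbitCom→Band G, ClearBand→Band F, VistaNet→Band D, PeakComm→Band A = $3902M.

Max total: $3906M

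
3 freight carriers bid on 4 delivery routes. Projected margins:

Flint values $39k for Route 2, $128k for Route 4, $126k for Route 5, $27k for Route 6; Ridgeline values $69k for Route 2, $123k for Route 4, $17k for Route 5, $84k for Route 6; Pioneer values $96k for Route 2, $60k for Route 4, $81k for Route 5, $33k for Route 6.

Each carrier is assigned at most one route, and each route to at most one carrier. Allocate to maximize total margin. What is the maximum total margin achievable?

Treat this as an assignment problem: match each carrier to one route.
Optimal: Flint→Route 5 ($126k), Ridgeline→Route 4 ($123k), Pioneer→Route 2 ($96k) — total 126+123+96 = $345k.
Column-greedy (each route in turn goes to its best remaining carrier) gives $241k, worse by 104.
Swapping Flint↔Ridgeline (Flint→Route 4 $128k, Ridgeline→Route 5 $17k) loses 104.

Maximum total: $345k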